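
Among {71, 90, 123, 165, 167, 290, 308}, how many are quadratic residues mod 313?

(71/313) = +1 → QR.
(90/313) = -1 → non-residue.
(123/313) = -1 → non-residue.
(165/313) = -1 → non-residue.
(167/313) = -1 → non-residue.
(290/313) = -1 → non-residue.
(308/313) = -1 → non-residue.
Total quadratic residues among the 7: 1.

1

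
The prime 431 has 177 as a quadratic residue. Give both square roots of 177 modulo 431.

Since 431 ≡ 3 (mod 4), a square root of 177 is 177^((431+1)/4) = 177^108 mod 431.
Repeated squaring: 177^2≡297, 177^4≡285, 177^8≡197, 177^16≡19, 177^32≡361, 177^64≡159 (mod 431).
177^108 = 177^(64+32+8+4) ≡ 120 (mod 431).
Check: 120² = 14400 ≡ 177 (mod 431). The two roots are 120 and 311.

120, 311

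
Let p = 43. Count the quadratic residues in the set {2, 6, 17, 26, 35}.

(2/43) = -1 → non-residue.
(6/43) = +1 → QR.
(17/43) = +1 → QR.
(26/43) = -1 → non-residue.
(35/43) = +1 → QR.
Total quadratic residues among the 5: 3.

3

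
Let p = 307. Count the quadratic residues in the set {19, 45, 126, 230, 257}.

2

(19/307) = +1 → QR.
(45/307) = -1 → non-residue.
(126/307) = -1 → non-residue.
(230/307) = -1 → non-residue.
(257/307) = +1 → QR.
Total quadratic residues among the 5: 2.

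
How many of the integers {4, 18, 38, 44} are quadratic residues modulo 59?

(4/59) = +1 → QR.
(18/59) = -1 → non-residue.
(38/59) = -1 → non-residue.
(44/59) = -1 → non-residue.
Total quadratic residues among the 4: 1.

1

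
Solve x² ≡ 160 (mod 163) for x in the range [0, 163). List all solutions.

46, 117

Since 163 ≡ 3 (mod 4), a square root of 160 is 160^((163+1)/4) = 160^41 mod 163.
Repeated squaring: 160^2≡9, 160^4≡81, 160^8≡41, 160^16≡51, 160^32≡156 (mod 163).
160^41 = 160^(32+8+1) ≡ 46 (mod 163).
Check: 46² = 2116 ≡ 160 (mod 163). The two roots are 46 and 117.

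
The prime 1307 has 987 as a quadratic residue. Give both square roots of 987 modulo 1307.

Since 1307 ≡ 3 (mod 4), a square root of 987 is 987^((1307+1)/4) = 987^327 mod 1307.
Repeated squaring: 987^2≡454, 987^4≡917, 987^8≡488, 987^16≡270, 987^32≡1015, 987^64≡309, 987^128≡70, 987^256≡979 (mod 1307).
987^327 = 987^(256+64+4+2+1) ≡ 1120 (mod 1307).
Check: 1120² = 1254400 ≡ 987 (mod 1307). The two roots are 187 and 1120.

187, 1120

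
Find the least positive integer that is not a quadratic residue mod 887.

(2/887) = +1, so 2 is a residue.
(3/887) = +1, so 3 is a residue.
(4/887) = +1, so 4 is a residue.
(5/887) = −1, so 5 is the smallest positive non-residue mod 887.

5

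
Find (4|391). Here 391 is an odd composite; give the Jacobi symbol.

Pull out 2^2: since 391 ≡ 7 (mod 8), (2/391) = +1, so (2/391)^2 = +1.
Reached (1/391) = 1. Collecting the sign flips along the way, the symbol is +1.

1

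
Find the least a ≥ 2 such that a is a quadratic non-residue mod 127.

(2/127) = +1, so 2 is a residue.
(3/127) = −1, so 3 is the smallest positive non-residue mod 127.

3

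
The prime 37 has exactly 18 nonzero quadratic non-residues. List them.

Square k = 1,…,18 (k and 37−k give the same square):
1²=1, 2²=4, 3²=9, 4²=16, 5²=25, 6²=36, 7²≡12, 8²≡27, 9²≡7, 10²≡26, 11²≡10, 12²≡33, 13²≡21, 14²≡11, 15²≡3, 16²≡34, 17²≡30, 18²≡28 (mod 37).
The residues are {1, 3, 4, 7, 9, 10, 11, 12, 16, 21, 25, 26, 27, 28, 30, 33, 34, 36}; the non-residues are the remaining 18 nonzero classes.

2, 5, 6, 8, 13, 14, 15, 17, 18, 19, 20, 22, 23, 24, 29, 31, 32, 35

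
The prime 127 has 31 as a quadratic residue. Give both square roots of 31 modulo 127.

44, 83

Since 127 ≡ 3 (mod 4), a square root of 31 is 31^((127+1)/4) = 31^32 mod 127.
Repeated squaring: 31^2≡72, 31^4≡104, 31^8≡21, 31^16≡60, 31^32≡44 (mod 127).
31^32 = 31^(32) ≡ 44 (mod 127).
Check: 44² = 1936 ≡ 31 (mod 127). The two roots are 44 and 83.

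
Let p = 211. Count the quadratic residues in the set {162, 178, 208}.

(162/211) = -1 → non-residue.
(178/211) = +1 → QR.
(208/211) = +1 → QR.
Total quadratic residues among the 3: 2.

2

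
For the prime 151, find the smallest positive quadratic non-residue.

3

(2/151) = +1, so 2 is a residue.
(3/151) = −1, so 3 is the smallest positive non-residue mod 151.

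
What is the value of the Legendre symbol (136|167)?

Pull out 2^3: since 167 ≡ 7 (mod 8), (2/167) = +1, so (2/167)^3 = +1.
Reciprocity: 17 ≡ 1 and 167 ≡ 3 (mod 4), so (17/167) = +(167/17).
Reduce top mod 17: now compute (14/17).
Pull out 2: since 17 ≡ 1 (mod 8), (2/17) = +1.
Reciprocity: 7 ≡ 3 and 17 ≡ 1 (mod 4), so (7/17) = +(17/7).
Reduce top mod 7: now compute (3/7).
Reciprocity: 3 ≡ 3 and 7 ≡ 3 (mod 4), so (3/7) = −(7/3).
Reduce top mod 3: now compute (1/3).
Reached (1/3) = 1. Collecting the sign flips along the way, the symbol is -1.

-1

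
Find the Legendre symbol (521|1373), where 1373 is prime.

Reciprocity: 521 ≡ 1 and 1373 ≡ 1 (mod 4), so (521/1373) = +(1373/521).
Reduce top mod 521: now compute (331/521).
Reciprocity: 331 ≡ 3 and 521 ≡ 1 (mod 4), so (331/521) = +(521/331).
Reduce top mod 331: now compute (190/331).
Pull out 2: since 331 ≡ 3 (mod 8), (2/331) = -1.
Reciprocity: 95 ≡ 3 and 331 ≡ 3 (mod 4), so (95/331) = −(331/95).
Reduce top mod 95: now compute (46/95).
Pull out 2: since 95 ≡ 7 (mod 8), (2/95) = +1.
Reciprocity: 23 ≡ 3 and 95 ≡ 3 (mod 4), so (23/95) = −(95/23).
Reduce top mod 23: now compute (3/23).
Reciprocity: 3 ≡ 3 and 23 ≡ 3 (mod 4), so (3/23) = −(23/3).
Reduce top mod 3: now compute (2/3).
Pull out 2: since 3 ≡ 3 (mod 8), (2/3) = -1.
Reached (1/3) = 1. Collecting the sign flips along the way, the symbol is -1.

-1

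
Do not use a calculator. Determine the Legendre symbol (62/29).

Euler's criterion: (62/29) ≡ 4^14 (mod 29).
4^2 ≡ 16 (mod 29)
4^4 ≡ 24 (mod 29)
4^8 ≡ 25 (mod 29)
4^14 = 4^(8+4+2) ≡ 1 (mod 29).
Result is 1, so (62/29) = 1.

1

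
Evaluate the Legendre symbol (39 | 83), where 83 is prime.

-1

Reciprocity: 39 ≡ 3 and 83 ≡ 3 (mod 4), so (39/83) = −(83/39).
Reduce top mod 39: now compute (5/39).
Reciprocity: 5 ≡ 1 and 39 ≡ 3 (mod 4), so (5/39) = +(39/5).
Reduce top mod 5: now compute (4/5).
Pull out 2^2: since 5 ≡ 5 (mod 8), (2/5) = -1, so (2/5)^2 = +1.
Reached (1/5) = 1. Collecting the sign flips along the way, the symbol is -1.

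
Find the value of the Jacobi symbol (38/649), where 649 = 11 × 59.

-1

Pull out 2: since 649 ≡ 1 (mod 8), (2/649) = +1.
Reciprocity: 19 ≡ 3 and 649 ≡ 1 (mod 4), so (19/649) = +(649/19).
Reduce top mod 19: now compute (3/19).
Reciprocity: 3 ≡ 3 and 19 ≡ 3 (mod 4), so (3/19) = −(19/3).
Reduce top mod 3: now compute (1/3).
Reached (1/3) = 1. Collecting the sign flips along the way, the symbol is -1.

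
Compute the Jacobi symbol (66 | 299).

Pull out 2: since 299 ≡ 3 (mod 8), (2/299) = -1.
Reciprocity: 33 ≡ 1 and 299 ≡ 3 (mod 4), so (33/299) = +(299/33).
Reduce top mod 33: now compute (2/33).
Pull out 2: since 33 ≡ 1 (mod 8), (2/33) = +1.
Reached (1/33) = 1. Collecting the sign flips along the way, the symbol is -1.

-1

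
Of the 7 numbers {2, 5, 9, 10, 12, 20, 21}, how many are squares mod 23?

3

(2/23) = +1 → QR.
(5/23) = -1 → non-residue.
(9/23) = +1 → QR.
(10/23) = -1 → non-residue.
(12/23) = +1 → QR.
(20/23) = -1 → non-residue.
(21/23) = -1 → non-residue.
Total quadratic residues among the 7: 3.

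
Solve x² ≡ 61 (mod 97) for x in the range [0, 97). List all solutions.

35, 62

97 ≡ 1 (mod 4), so we find a root by search.
Trying successive values, 35² = 1225 ≡ 61 (mod 97). The other root is 97 − 35 = 62.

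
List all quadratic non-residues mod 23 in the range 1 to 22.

Square k = 1,…,11 (k and 23−k give the same square):
1²=1, 2²=4, 3²=9, 4²=16, 5²≡2, 6²≡13, 7²≡3, 8²≡18, 9²≡12, 10²≡8, 11²≡6 (mod 23).
The residues are {1, 2, 3, 4, 6, 8, 9, 12, 13, 16, 18}; the non-residues are the remaining 11 nonzero classes.

5, 7, 10, 11, 14, 15, 17, 19, 20, 21, 22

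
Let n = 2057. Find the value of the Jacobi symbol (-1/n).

First reduce: -1 ≡ 2056 (mod 2057).
Pull out 2^3: since 2057 ≡ 1 (mod 8), (2/2057) = +1, so (2/2057)^3 = +1.
Reciprocity: 257 ≡ 1 and 2057 ≡ 1 (mod 4), so (257/2057) = +(2057/257).
Reduce top mod 257: now compute (1/257).
Reached (1/257) = 1. Collecting the sign flips along the way, the symbol is +1.

1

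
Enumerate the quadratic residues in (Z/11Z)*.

Square k = 1,…,5 (k and 11−k give the same square):
1²=1, 2²=4, 3²=9, 4²≡5, 5²≡3 (mod 11).
So the quadratic residues mod 11 are {1, 3, 4, 5, 9}.

1, 3, 4, 5, 9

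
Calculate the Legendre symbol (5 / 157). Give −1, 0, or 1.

-1

Reciprocity: 5 ≡ 1 and 157 ≡ 1 (mod 4), so (5/157) = +(157/5).
Reduce top mod 5: now compute (2/5).
Pull out 2: since 5 ≡ 5 (mod 8), (2/5) = -1.
Reached (1/5) = 1. Collecting the sign flips along the way, the symbol is -1.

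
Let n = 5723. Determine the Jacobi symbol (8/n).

Pull out 2^3: since 5723 ≡ 3 (mod 8), (2/5723) = -1, so (2/5723)^3 = -1.
Reached (1/5723) = 1. Collecting the sign flips along the way, the symbol is -1.

-1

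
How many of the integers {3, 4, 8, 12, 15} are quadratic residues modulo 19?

(3/19) = -1 → non-residue.
(4/19) = +1 → QR.
(8/19) = -1 → non-residue.
(12/19) = -1 → non-residue.
(15/19) = -1 → non-residue.
Total quadratic residues among the 5: 1.

1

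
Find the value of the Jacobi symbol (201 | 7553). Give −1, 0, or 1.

Reciprocity: 201 ≡ 1 and 7553 ≡ 1 (mod 4), so (201/7553) = +(7553/201).
Reduce top mod 201: now compute (116/201).
Pull out 2^2: since 201 ≡ 1 (mod 8), (2/201) = +1, so (2/201)^2 = +1.
Reciprocity: 29 ≡ 1 and 201 ≡ 1 (mod 4), so (29/201) = +(201/29).
Reduce top mod 29: now compute (27/29).
Reciprocity: 27 ≡ 3 and 29 ≡ 1 (mod 4), so (27/29) = +(29/27).
Reduce top mod 27: now compute (2/27).
Pull out 2: since 27 ≡ 3 (mod 8), (2/27) = -1.
Reached (1/27) = 1. Collecting the sign flips along the way, the symbol is -1.

-1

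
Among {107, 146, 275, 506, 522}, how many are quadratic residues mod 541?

3

(107/541) = -1 → non-residue.
(146/541) = +1 → QR.
(275/541) = -1 → non-residue.
(506/541) = +1 → QR.
(522/541) = +1 → QR.
Total quadratic residues among the 5: 3.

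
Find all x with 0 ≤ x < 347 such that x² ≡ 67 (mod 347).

121, 226

Since 347 ≡ 3 (mod 4), a square root of 67 is 67^((347+1)/4) = 67^87 mod 347.
Repeated squaring: 67^2≡325, 67^4≡137, 67^8≡31, 67^16≡267, 67^32≡154, 67^64≡120 (mod 347).
67^87 = 67^(64+16+4+2+1) ≡ 121 (mod 347).
Check: 121² = 14641 ≡ 67 (mod 347). The two roots are 121 and 226.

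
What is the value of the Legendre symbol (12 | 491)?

Pull out 2^2: since 491 ≡ 3 (mod 8), (2/491) = -1, so (2/491)^2 = +1.
Reciprocity: 3 ≡ 3 and 491 ≡ 3 (mod 4), so (3/491) = −(491/3).
Reduce top mod 3: now compute (2/3).
Pull out 2: since 3 ≡ 3 (mod 8), (2/3) = -1.
Reached (1/3) = 1. Collecting the sign flips along the way, the symbol is +1.

1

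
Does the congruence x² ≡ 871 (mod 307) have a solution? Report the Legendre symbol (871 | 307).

1

Euler's criterion: (871/307) ≡ 257^153 (mod 307).
257^2 ≡ 44 (mod 307)
257^4 ≡ 94 (mod 307)
257^8 ≡ 240 (mod 307)
257^16 ≡ 191 (mod 307)
257^32 ≡ 255 (mod 307)
257^64 ≡ 248 (mod 307)
257^128 ≡ 104 (mod 307)
257^153 = 257^(128+16+8+1) ≡ 1 (mod 307).
Result is 1, so (871/307) = 1.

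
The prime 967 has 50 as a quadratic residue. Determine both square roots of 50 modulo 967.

Since 967 ≡ 3 (mod 4), a square root of 50 is 50^((967+1)/4) = 50^242 mod 967.
Repeated squaring: 50^2≡566, 50^4≡279, 50^8≡481, 50^16≡248, 50^32≡583, 50^64≡472, 50^128≡374 (mod 967).
50^242 = 50^(128+64+32+16+2) ≡ 747 (mod 967).
Check: 747² = 558009 ≡ 50 (mod 967). The two roots are 220 and 747.

220, 747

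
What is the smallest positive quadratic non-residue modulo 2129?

(2/2129) = +1, so 2 is a residue.
(3/2129) = −1, so 3 is the smallest positive non-residue mod 2129.

3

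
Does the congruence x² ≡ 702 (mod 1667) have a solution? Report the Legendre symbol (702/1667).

-1

Pull out 2: since 1667 ≡ 3 (mod 8), (2/1667) = -1.
Reciprocity: 351 ≡ 3 and 1667 ≡ 3 (mod 4), so (351/1667) = −(1667/351).
Reduce top mod 351: now compute (263/351).
Reciprocity: 263 ≡ 3 and 351 ≡ 3 (mod 4), so (263/351) = −(351/263).
Reduce top mod 263: now compute (88/263).
Pull out 2^3: since 263 ≡ 7 (mod 8), (2/263) = +1, so (2/263)^3 = +1.
Reciprocity: 11 ≡ 3 and 263 ≡ 3 (mod 4), so (11/263) = −(263/11).
Reduce top mod 11: now compute (10/11).
Pull out 2: since 11 ≡ 3 (mod 8), (2/11) = -1.
Reciprocity: 5 ≡ 1 and 11 ≡ 3 (mod 4), so (5/11) = +(11/5).
Reduce top mod 5: now compute (1/5).
Reached (1/5) = 1. Collecting the sign flips along the way, the symbol is -1.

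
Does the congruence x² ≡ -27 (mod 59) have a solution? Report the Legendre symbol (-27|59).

-1

First reduce: -27 ≡ 32 (mod 59).
Pull out 2^5: since 59 ≡ 3 (mod 8), (2/59) = -1, so (2/59)^5 = -1.
Reached (1/59) = 1. Collecting the sign flips along the way, the symbol is -1.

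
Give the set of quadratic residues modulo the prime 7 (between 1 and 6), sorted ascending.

Square k = 1,…,3 (k and 7−k give the same square):
1²=1, 2²=4, 3²≡2 (mod 7).
So the quadratic residues mod 7 are {1, 2, 4}.

1 2 4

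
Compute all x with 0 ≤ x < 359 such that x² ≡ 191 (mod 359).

52, 307

Since 359 ≡ 3 (mod 4), a square root of 191 is 191^((359+1)/4) = 191^90 mod 359.
Repeated squaring: 191^2≡222, 191^4≡101, 191^8≡149, 191^16≡302, 191^32≡18, 191^64≡324 (mod 359).
191^90 = 191^(64+16+8+2) ≡ 307 (mod 359).
Check: 307² = 94249 ≡ 191 (mod 359). The two roots are 52 and 307.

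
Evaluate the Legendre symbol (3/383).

Reciprocity: 3 ≡ 3 and 383 ≡ 3 (mod 4), so (3/383) = −(383/3).
Reduce top mod 3: now compute (2/3).
Pull out 2: since 3 ≡ 3 (mod 8), (2/3) = -1.
Reached (1/3) = 1. Collecting the sign flips along the way, the symbol is +1.

1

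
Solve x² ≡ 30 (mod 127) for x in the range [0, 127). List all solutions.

Since 127 ≡ 3 (mod 4), a square root of 30 is 30^((127+1)/4) = 30^32 mod 127.
Repeated squaring: 30^2≡11, 30^4≡121, 30^8≡36, 30^16≡26, 30^32≡41 (mod 127).
30^32 = 30^(32) ≡ 41 (mod 127).
Check: 41² = 1681 ≡ 30 (mod 127). The two roots are 41 and 86.

41, 86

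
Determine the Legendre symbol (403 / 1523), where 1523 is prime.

Reciprocity: 403 ≡ 3 and 1523 ≡ 3 (mod 4), so (403/1523) = −(1523/403).
Reduce top mod 403: now compute (314/403).
Pull out 2: since 403 ≡ 3 (mod 8), (2/403) = -1.
Reciprocity: 157 ≡ 1 and 403 ≡ 3 (mod 4), so (157/403) = +(403/157).
Reduce top mod 157: now compute (89/157).
Reciprocity: 89 ≡ 1 and 157 ≡ 1 (mod 4), so (89/157) = +(157/89).
Reduce top mod 89: now compute (68/89).
Pull out 2^2: since 89 ≡ 1 (mod 8), (2/89) = +1, so (2/89)^2 = +1.
Reciprocity: 17 ≡ 1 and 89 ≡ 1 (mod 4), so (17/89) = +(89/17).
Reduce top mod 17: now compute (4/17).
Pull out 2^2: since 17 ≡ 1 (mod 8), (2/17) = +1, so (2/17)^2 = +1.
Reached (1/17) = 1. Collecting the sign flips along the way, the symbol is +1.

1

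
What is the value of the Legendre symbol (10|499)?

-1

Pull out 2: since 499 ≡ 3 (mod 8), (2/499) = -1.
Reciprocity: 5 ≡ 1 and 499 ≡ 3 (mod 4), so (5/499) = +(499/5).
Reduce top mod 5: now compute (4/5).
Pull out 2^2: since 5 ≡ 5 (mod 8), (2/5) = -1, so (2/5)^2 = +1.
Reached (1/5) = 1. Collecting the sign flips along the way, the symbol is -1.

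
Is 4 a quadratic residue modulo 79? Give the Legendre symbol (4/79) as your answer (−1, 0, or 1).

1

Euler's criterion: (4/79) ≡ 4^39 (mod 79).
4^2 ≡ 16 (mod 79)
4^4 ≡ 19 (mod 79)
4^8 ≡ 45 (mod 79)
4^16 ≡ 50 (mod 79)
4^32 ≡ 51 (mod 79)
4^39 = 4^(32+4+2+1) ≡ 1 (mod 79).
Result is 1, so (4/79) = 1.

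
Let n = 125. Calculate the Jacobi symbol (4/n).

1

Pull out 2^2: since 125 ≡ 5 (mod 8), (2/125) = -1, so (2/125)^2 = +1.
Reached (1/125) = 1. Collecting the sign flips along the way, the symbol is +1.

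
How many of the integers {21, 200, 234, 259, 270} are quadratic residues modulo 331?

(21/331) = +1 → QR.
(200/331) = -1 → non-residue.
(234/331) = +1 → QR.
(259/331) = +1 → QR.
(270/331) = +1 → QR.
Total quadratic residues among the 5: 4.

4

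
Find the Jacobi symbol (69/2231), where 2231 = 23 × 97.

0

Reciprocity: 69 ≡ 1 and 2231 ≡ 3 (mod 4), so (69/2231) = +(2231/69).
Reduce top mod 69: now compute (23/69).
Reciprocity: 23 ≡ 3 and 69 ≡ 1 (mod 4), so (23/69) = +(69/23).
Reduce top mod 23: now compute (0/23).
Top reduces to 0: gcd > 1, so the symbol is 0.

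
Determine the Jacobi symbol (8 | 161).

1

Pull out 2^3: since 161 ≡ 1 (mod 8), (2/161) = +1, so (2/161)^3 = +1.
Reached (1/161) = 1. Collecting the sign flips along the way, the symbol is +1.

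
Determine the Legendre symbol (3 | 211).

Reciprocity: 3 ≡ 3 and 211 ≡ 3 (mod 4), so (3/211) = −(211/3).
Reduce top mod 3: now compute (1/3).
Reached (1/3) = 1. Collecting the sign flips along the way, the symbol is -1.

-1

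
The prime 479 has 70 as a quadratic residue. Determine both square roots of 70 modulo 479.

Since 479 ≡ 3 (mod 4), a square root of 70 is 70^((479+1)/4) = 70^120 mod 479.
Repeated squaring: 70^2≡110, 70^4≡125, 70^8≡297, 70^16≡73, 70^32≡60, 70^64≡247 (mod 479).
70^120 = 70^(64+32+16+8) ≡ 178 (mod 479).
Check: 178² = 31684 ≡ 70 (mod 479). The two roots are 178 and 301.

178, 301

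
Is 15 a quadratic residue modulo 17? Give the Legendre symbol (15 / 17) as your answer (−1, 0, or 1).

Reciprocity: 15 ≡ 3 and 17 ≡ 1 (mod 4), so (15/17) = +(17/15).
Reduce top mod 15: now compute (2/15).
Pull out 2: since 15 ≡ 7 (mod 8), (2/15) = +1.
Reached (1/15) = 1. Collecting the sign flips along the way, the symbol is +1.

1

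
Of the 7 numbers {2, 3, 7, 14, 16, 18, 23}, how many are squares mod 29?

3

(2/29) = -1 → non-residue.
(3/29) = -1 → non-residue.
(7/29) = +1 → QR.
(14/29) = -1 → non-residue.
(16/29) = +1 → QR.
(18/29) = -1 → non-residue.
(23/29) = +1 → QR.
Total quadratic residues among the 7: 3.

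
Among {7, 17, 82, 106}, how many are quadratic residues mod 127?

(7/127) = -1 → non-residue.
(17/127) = +1 → QR.
(82/127) = +1 → QR.
(106/127) = -1 → non-residue.
Total quadratic residues among the 4: 2.

2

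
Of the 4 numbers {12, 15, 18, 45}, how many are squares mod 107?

(12/107) = +1 → QR.
(15/107) = -1 → non-residue.
(18/107) = -1 → non-residue.
(45/107) = -1 → non-residue.
Total quadratic residues among the 4: 1.

1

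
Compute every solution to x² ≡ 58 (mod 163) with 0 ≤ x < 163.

Since 163 ≡ 3 (mod 4), a square root of 58 is 58^((163+1)/4) = 58^41 mod 163.
Repeated squaring: 58^2≡104, 58^4≡58, 58^8≡104, 58^16≡58, 58^32≡104 (mod 163).
58^41 = 58^(32+8+1) ≡ 104 (mod 163).
Check: 104² = 10816 ≡ 58 (mod 163). The two roots are 59 and 104.

59, 104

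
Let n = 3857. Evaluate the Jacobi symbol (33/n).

Reciprocity: 33 ≡ 1 and 3857 ≡ 1 (mod 4), so (33/3857) = +(3857/33).
Reduce top mod 33: now compute (29/33).
Reciprocity: 29 ≡ 1 and 33 ≡ 1 (mod 4), so (29/33) = +(33/29).
Reduce top mod 29: now compute (4/29).
Pull out 2^2: since 29 ≡ 5 (mod 8), (2/29) = -1, so (2/29)^2 = +1.
Reached (1/29) = 1. Collecting the sign flips along the way, the symbol is +1.

1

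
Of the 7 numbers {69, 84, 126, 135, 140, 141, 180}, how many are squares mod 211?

(69/211) = +1 → QR.
(84/211) = +1 → QR.
(126/211) = +1 → QR.
(135/211) = -1 → non-residue.
(140/211) = -1 → non-residue.
(141/211) = -1 → non-residue.
(180/211) = +1 → QR.
Total quadratic residues among the 7: 4.

4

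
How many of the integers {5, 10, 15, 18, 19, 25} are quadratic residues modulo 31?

5

(5/31) = +1 → QR.
(10/31) = +1 → QR.
(15/31) = -1 → non-residue.
(18/31) = +1 → QR.
(19/31) = +1 → QR.
(25/31) = +1 → QR.
Total quadratic residues among the 6: 5.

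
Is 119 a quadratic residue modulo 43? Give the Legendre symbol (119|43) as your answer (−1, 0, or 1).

First reduce: 119 ≡ 33 (mod 43).
Reciprocity: 33 ≡ 1 and 43 ≡ 3 (mod 4), so (33/43) = +(43/33).
Reduce top mod 33: now compute (10/33).
Pull out 2: since 33 ≡ 1 (mod 8), (2/33) = +1.
Reciprocity: 5 ≡ 1 and 33 ≡ 1 (mod 4), so (5/33) = +(33/5).
Reduce top mod 5: now compute (3/5).
Reciprocity: 3 ≡ 3 and 5 ≡ 1 (mod 4), so (3/5) = +(5/3).
Reduce top mod 3: now compute (2/3).
Pull out 2: since 3 ≡ 3 (mod 8), (2/3) = -1.
Reached (1/3) = 1. Collecting the sign flips along the way, the symbol is -1.

-1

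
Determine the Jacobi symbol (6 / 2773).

-1

Pull out 2: since 2773 ≡ 5 (mod 8), (2/2773) = -1.
Reciprocity: 3 ≡ 3 and 2773 ≡ 1 (mod 4), so (3/2773) = +(2773/3).
Reduce top mod 3: now compute (1/3).
Reached (1/3) = 1. Collecting the sign flips along the way, the symbol is -1.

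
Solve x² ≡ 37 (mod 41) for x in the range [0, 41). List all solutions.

18, 23

41 ≡ 1 (mod 4), so we find a root by search.
Trying successive values, 18² = 324 ≡ 37 (mod 41). The other root is 41 − 18 = 23.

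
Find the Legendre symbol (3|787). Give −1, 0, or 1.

-1

Reciprocity: 3 ≡ 3 and 787 ≡ 3 (mod 4), so (3/787) = −(787/3).
Reduce top mod 3: now compute (1/3).
Reached (1/3) = 1. Collecting the sign flips along the way, the symbol is -1.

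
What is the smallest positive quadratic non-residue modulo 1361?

(2/1361) = +1, so 2 is a residue.
(3/1361) = −1, so 3 is the smallest positive non-residue mod 1361.

3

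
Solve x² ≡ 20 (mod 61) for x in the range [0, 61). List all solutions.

9, 52

61 ≡ 1 (mod 4), so we find a root by search.
Trying successive values, 9² = 81 ≡ 20 (mod 61). The other root is 61 − 9 = 52.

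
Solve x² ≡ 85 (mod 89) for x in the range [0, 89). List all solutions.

21, 68

89 ≡ 1 (mod 4), so we find a root by search.
Trying successive values, 21² = 441 ≡ 85 (mod 89). The other root is 89 − 21 = 68.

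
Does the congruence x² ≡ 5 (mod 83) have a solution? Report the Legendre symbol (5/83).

-1

Reciprocity: 5 ≡ 1 and 83 ≡ 3 (mod 4), so (5/83) = +(83/5).
Reduce top mod 5: now compute (3/5).
Reciprocity: 3 ≡ 3 and 5 ≡ 1 (mod 4), so (3/5) = +(5/3).
Reduce top mod 3: now compute (2/3).
Pull out 2: since 3 ≡ 3 (mod 8), (2/3) = -1.
Reached (1/3) = 1. Collecting the sign flips along the way, the symbol is -1.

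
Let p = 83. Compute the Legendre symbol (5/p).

-1

Reciprocity: 5 ≡ 1 and 83 ≡ 3 (mod 4), so (5/83) = +(83/5).
Reduce top mod 5: now compute (3/5).
Reciprocity: 3 ≡ 3 and 5 ≡ 1 (mod 4), so (3/5) = +(5/3).
Reduce top mod 3: now compute (2/3).
Pull out 2: since 3 ≡ 3 (mod 8), (2/3) = -1.
Reached (1/3) = 1. Collecting the sign flips along the way, the symbol is -1.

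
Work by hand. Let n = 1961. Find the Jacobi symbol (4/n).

1

Pull out 2^2: since 1961 ≡ 1 (mod 8), (2/1961) = +1, so (2/1961)^2 = +1.
Reached (1/1961) = 1. Collecting the sign flips along the way, the symbol is +1.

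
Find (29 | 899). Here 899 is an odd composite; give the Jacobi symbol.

0

Reciprocity: 29 ≡ 1 and 899 ≡ 3 (mod 4), so (29/899) = +(899/29).
Reduce top mod 29: now compute (0/29).
Top reduces to 0: gcd > 1, so the symbol is 0.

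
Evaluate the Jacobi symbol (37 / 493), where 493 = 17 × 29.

Reciprocity: 37 ≡ 1 and 493 ≡ 1 (mod 4), so (37/493) = +(493/37).
Reduce top mod 37: now compute (12/37).
Pull out 2^2: since 37 ≡ 5 (mod 8), (2/37) = -1, so (2/37)^2 = +1.
Reciprocity: 3 ≡ 3 and 37 ≡ 1 (mod 4), so (3/37) = +(37/3).
Reduce top mod 3: now compute (1/3).
Reached (1/3) = 1. Collecting the sign flips along the way, the symbol is +1.

1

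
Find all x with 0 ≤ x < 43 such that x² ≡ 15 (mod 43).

Since 43 ≡ 3 (mod 4), a square root of 15 is 15^((43+1)/4) = 15^11 mod 43.
Repeated squaring: 15^2≡10, 15^4≡14, 15^8≡24 (mod 43).
15^11 = 15^(8+2+1) ≡ 31 (mod 43).
Check: 31² = 961 ≡ 15 (mod 43). The two roots are 12 and 31.

12, 31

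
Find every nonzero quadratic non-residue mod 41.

Square k = 1,…,20 (k and 41−k give the same square):
1²=1, 2²=4, 3²=9, 4²=16, 5²=25, 6²=36, 7²≡8, 8²≡23, 9²≡40, 10²≡18, 11²≡39, 12²≡21, 13²≡5, 14²≡32, 15²≡20, 16²≡10, 17²≡2, 18²≡37, 19²≡33, 20²≡31 (mod 41).
The residues are {1, 2, 4, 5, 8, 9, 10, 16, 18, 20, 21, 23, 25, 31, 32, 33, 36, 37, 39, 40}; the non-residues are the remaining 20 nonzero classes.

3, 6, 7, 11, 12, 13, 14, 15, 17, 19, 22, 24, 26, 27, 28, 29, 30, 34, 35, 38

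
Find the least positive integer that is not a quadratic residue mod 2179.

(2/2179) = −1, so 2 is the smallest positive non-residue mod 2179.

2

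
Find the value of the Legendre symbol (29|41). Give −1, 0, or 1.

Euler's criterion: (29/41) ≡ 29^20 (mod 41).
29^2 ≡ 21 (mod 41)
29^4 ≡ 31 (mod 41)
29^8 ≡ 18 (mod 41)
29^16 ≡ 37 (mod 41)
29^20 = 29^(16+4) ≡ 40 (mod 41).
Result is 40 ≡ −1, so (29/41) = −1.

-1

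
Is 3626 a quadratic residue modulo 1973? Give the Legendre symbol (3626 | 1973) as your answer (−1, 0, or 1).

-1

First reduce: 3626 ≡ 1653 (mod 1973).
Reciprocity: 1653 ≡ 1 and 1973 ≡ 1 (mod 4), so (1653/1973) = +(1973/1653).
Reduce top mod 1653: now compute (320/1653).
Pull out 2^6: since 1653 ≡ 5 (mod 8), (2/1653) = -1, so (2/1653)^6 = +1.
Reciprocity: 5 ≡ 1 and 1653 ≡ 1 (mod 4), so (5/1653) = +(1653/5).
Reduce top mod 5: now compute (3/5).
Reciprocity: 3 ≡ 3 and 5 ≡ 1 (mod 4), so (3/5) = +(5/3).
Reduce top mod 3: now compute (2/3).
Pull out 2: since 3 ≡ 3 (mod 8), (2/3) = -1.
Reached (1/3) = 1. Collecting the sign flips along the way, the symbol is -1.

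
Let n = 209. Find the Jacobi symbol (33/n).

Reciprocity: 33 ≡ 1 and 209 ≡ 1 (mod 4), so (33/209) = +(209/33).
Reduce top mod 33: now compute (11/33).
Reciprocity: 11 ≡ 3 and 33 ≡ 1 (mod 4), so (11/33) = +(33/11).
Reduce top mod 11: now compute (0/11).
Top reduces to 0: gcd > 1, so the symbol is 0.

0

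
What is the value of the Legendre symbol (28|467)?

1

Pull out 2^2: since 467 ≡ 3 (mod 8), (2/467) = -1, so (2/467)^2 = +1.
Reciprocity: 7 ≡ 3 and 467 ≡ 3 (mod 4), so (7/467) = −(467/7).
Reduce top mod 7: now compute (5/7).
Reciprocity: 5 ≡ 1 and 7 ≡ 3 (mod 4), so (5/7) = +(7/5).
Reduce top mod 5: now compute (2/5).
Pull out 2: since 5 ≡ 5 (mod 8), (2/5) = -1.
Reached (1/5) = 1. Collecting the sign flips along the way, the symbol is +1.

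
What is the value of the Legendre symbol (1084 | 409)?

Euler's criterion: (1084/409) ≡ 266^204 (mod 409).
266^2 ≡ 408 (mod 409)
266^4 ≡ 1 (mod 409)
266^8 ≡ 1 (mod 409)
266^16 ≡ 1 (mod 409)
266^32 ≡ 1 (mod 409)
266^64 ≡ 1 (mod 409)
266^128 ≡ 1 (mod 409)
266^204 = 266^(128+64+8+4) ≡ 1 (mod 409).
Result is 1, so (1084/409) = 1.

1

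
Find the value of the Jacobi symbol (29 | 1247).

Reciprocity: 29 ≡ 1 and 1247 ≡ 3 (mod 4), so (29/1247) = +(1247/29).
Reduce top mod 29: now compute (0/29).
Top reduces to 0: gcd > 1, so the symbol is 0.

0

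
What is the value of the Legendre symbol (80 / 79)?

1

First reduce: 80 ≡ 1 (mod 79).
Reached (1/79) = 1. Collecting the sign flips along the way, the symbol is +1.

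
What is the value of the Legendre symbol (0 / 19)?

Top reduces to 0: gcd > 1, so the symbol is 0.

0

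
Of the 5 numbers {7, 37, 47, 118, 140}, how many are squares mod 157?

(7/157) = -1 → non-residue.
(37/157) = +1 → QR.
(47/157) = +1 → QR.
(118/157) = +1 → QR.
(140/157) = +1 → QR.
Total quadratic residues among the 5: 4.

4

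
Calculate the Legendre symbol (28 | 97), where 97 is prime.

Euler's criterion: (28/97) ≡ 28^48 (mod 97).
28^2 ≡ 8 (mod 97)
28^4 ≡ 64 (mod 97)
28^8 ≡ 22 (mod 97)
28^16 ≡ 96 (mod 97)
28^32 ≡ 1 (mod 97)
28^48 = 28^(32+16) ≡ 96 (mod 97).
Result is 96 ≡ −1, so (28/97) = −1.

-1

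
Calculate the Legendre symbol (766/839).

Euler's criterion: (766/839) ≡ 766^419 (mod 839).
766^2 ≡ 295 (mod 839)
766^4 ≡ 608 (mod 839)
766^8 ≡ 504 (mod 839)
766^16 ≡ 638 (mod 839)
766^32 ≡ 129 (mod 839)
766^64 ≡ 700 (mod 839)
766^128 ≡ 24 (mod 839)
766^256 ≡ 576 (mod 839)
766^419 = 766^(256+128+32+2+1) ≡ 838 (mod 839).
Result is 838 ≡ −1, so (766/839) = −1.

-1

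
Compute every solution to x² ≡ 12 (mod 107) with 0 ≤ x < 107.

36, 71

Since 107 ≡ 3 (mod 4), a square root of 12 is 12^((107+1)/4) = 12^27 mod 107.
Repeated squaring: 12^2≡37, 12^4≡85, 12^8≡56, 12^16≡33 (mod 107).
12^27 = 12^(16+8+2+1) ≡ 36 (mod 107).
Check: 36² = 1296 ≡ 12 (mod 107). The two roots are 36 and 71.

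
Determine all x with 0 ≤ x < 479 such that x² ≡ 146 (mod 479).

25, 454

Since 479 ≡ 3 (mod 4), a square root of 146 is 146^((479+1)/4) = 146^120 mod 479.
Repeated squaring: 146^2≡240, 146^4≡120, 146^8≡30, 146^16≡421, 146^32≡11, 146^64≡121 (mod 479).
146^120 = 146^(64+32+16+8) ≡ 25 (mod 479).
Check: 25² = 625 ≡ 146 (mod 479). The two roots are 25 and 454.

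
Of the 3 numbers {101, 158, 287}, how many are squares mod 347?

(101/347) = -1 → non-residue.
(158/347) = +1 → QR.
(287/347) = +1 → QR.
Total quadratic residues among the 3: 2.

2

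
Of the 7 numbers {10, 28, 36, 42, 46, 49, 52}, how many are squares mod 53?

(10/53) = +1 → QR.
(28/53) = +1 → QR.
(36/53) = +1 → QR.
(42/53) = +1 → QR.
(46/53) = +1 → QR.
(49/53) = +1 → QR.
(52/53) = +1 → QR.
Total quadratic residues among the 7: 7.

7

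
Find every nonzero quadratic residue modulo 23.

Square k = 1,…,11 (k and 23−k give the same square):
1²=1, 2²=4, 3²=9, 4²=16, 5²≡2, 6²≡13, 7²≡3, 8²≡18, 9²≡12, 10²≡8, 11²≡6 (mod 23).
So the quadratic residues mod 23 are {1, 2, 3, 4, 6, 8, 9, 12, 13, 16, 18}.

1, 2, 3, 4, 6, 8, 9, 12, 13, 16, 18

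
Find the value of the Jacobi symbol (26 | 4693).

Pull out 2: since 4693 ≡ 5 (mod 8), (2/4693) = -1.
Reciprocity: 13 ≡ 1 and 4693 ≡ 1 (mod 4), so (13/4693) = +(4693/13).
Reduce top mod 13: now compute (0/13).
Top reduces to 0: gcd > 1, so the symbol is 0.

0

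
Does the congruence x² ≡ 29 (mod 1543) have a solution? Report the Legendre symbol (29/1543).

Reciprocity: 29 ≡ 1 and 1543 ≡ 3 (mod 4), so (29/1543) = +(1543/29).
Reduce top mod 29: now compute (6/29).
Pull out 2: since 29 ≡ 5 (mod 8), (2/29) = -1.
Reciprocity: 3 ≡ 3 and 29 ≡ 1 (mod 4), so (3/29) = +(29/3).
Reduce top mod 3: now compute (2/3).
Pull out 2: since 3 ≡ 3 (mod 8), (2/3) = -1.
Reached (1/3) = 1. Collecting the sign flips along the way, the symbol is +1.

1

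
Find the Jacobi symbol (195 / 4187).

-1

Reciprocity: 195 ≡ 3 and 4187 ≡ 3 (mod 4), so (195/4187) = −(4187/195).
Reduce top mod 195: now compute (92/195).
Pull out 2^2: since 195 ≡ 3 (mod 8), (2/195) = -1, so (2/195)^2 = +1.
Reciprocity: 23 ≡ 3 and 195 ≡ 3 (mod 4), so (23/195) = −(195/23).
Reduce top mod 23: now compute (11/23).
Reciprocity: 11 ≡ 3 and 23 ≡ 3 (mod 4), so (11/23) = −(23/11).
Reduce top mod 11: now compute (1/11).
Reached (1/11) = 1. Collecting the sign flips along the way, the symbol is -1.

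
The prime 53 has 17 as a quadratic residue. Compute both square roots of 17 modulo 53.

21, 32

53 ≡ 1 (mod 4), so we find a root by search.
Trying successive values, 21² = 441 ≡ 17 (mod 53). The other root is 53 − 21 = 32.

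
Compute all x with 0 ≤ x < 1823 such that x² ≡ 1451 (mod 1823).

Since 1823 ≡ 3 (mod 4), a square root of 1451 is 1451^((1823+1)/4) = 1451^456 mod 1823.
Repeated squaring: 1451^2≡1659, 1451^4≡1374, 1451^8≡1071, 1451^16≡374, 1451^32≡1328, 1451^64≡743, 1451^128≡1503, 1451^256≡312 (mod 1823).
1451^456 = 1451^(256+128+64+8) ≡ 1180 (mod 1823).
Check: 1180² = 1392400 ≡ 1451 (mod 1823). The two roots are 643 and 1180.

643, 1180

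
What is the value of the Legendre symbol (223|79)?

1

First reduce: 223 ≡ 65 (mod 79).
Reciprocity: 65 ≡ 1 and 79 ≡ 3 (mod 4), so (65/79) = +(79/65).
Reduce top mod 65: now compute (14/65).
Pull out 2: since 65 ≡ 1 (mod 8), (2/65) = +1.
Reciprocity: 7 ≡ 3 and 65 ≡ 1 (mod 4), so (7/65) = +(65/7).
Reduce top mod 7: now compute (2/7).
Pull out 2: since 7 ≡ 7 (mod 8), (2/7) = +1.
Reached (1/7) = 1. Collecting the sign flips along the way, the symbol is +1.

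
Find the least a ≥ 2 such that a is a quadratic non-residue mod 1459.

2

(2/1459) = −1, so 2 is the smallest positive non-residue mod 1459.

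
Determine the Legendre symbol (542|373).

Euler's criterion: (542/373) ≡ 169^186 (mod 373).
169^2 ≡ 213 (mod 373)
169^4 ≡ 236 (mod 373)
169^8 ≡ 119 (mod 373)
169^16 ≡ 360 (mod 373)
169^32 ≡ 169 (mod 373)
169^64 ≡ 213 (mod 373)
169^128 ≡ 236 (mod 373)
169^186 = 169^(128+32+16+8+2) ≡ 1 (mod 373).
Result is 1, so (542/373) = 1.

1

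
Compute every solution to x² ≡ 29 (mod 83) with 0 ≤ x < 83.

19, 64

Since 83 ≡ 3 (mod 4), a square root of 29 is 29^((83+1)/4) = 29^21 mod 83.
Repeated squaring: 29^2≡11, 29^4≡38, 29^8≡33, 29^16≡10 (mod 83).
29^21 = 29^(16+4+1) ≡ 64 (mod 83).
Check: 64² = 4096 ≡ 29 (mod 83). The two roots are 19 and 64.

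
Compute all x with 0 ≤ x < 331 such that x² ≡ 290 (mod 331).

60, 271

Since 331 ≡ 3 (mod 4), a square root of 290 is 290^((331+1)/4) = 290^83 mod 331.
Repeated squaring: 290^2≡26, 290^4≡14, 290^8≡196, 290^16≡20, 290^32≡69, 290^64≡127 (mod 331).
290^83 = 290^(64+16+2+1) ≡ 271 (mod 331).
Check: 271² = 73441 ≡ 290 (mod 331). The two roots are 60 and 271.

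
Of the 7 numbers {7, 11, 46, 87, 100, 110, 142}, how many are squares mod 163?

3

(7/163) = -1 → non-residue.
(11/163) = -1 → non-residue.
(46/163) = +1 → QR.
(87/163) = +1 → QR.
(100/163) = +1 → QR.
(110/163) = -1 → non-residue.
(142/163) = -1 → non-residue.
Total quadratic residues among the 7: 3.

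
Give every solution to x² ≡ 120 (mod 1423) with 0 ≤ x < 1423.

Since 1423 ≡ 3 (mod 4), a square root of 120 is 120^((1423+1)/4) = 120^356 mod 1423.
Repeated squaring: 120^2≡170, 120^4≡440, 120^8≡72, 120^16≡915, 120^32≡501, 120^64≡553, 120^128≡1287, 120^256≡1420 (mod 1423).
120^356 = 120^(256+64+32+4) ≡ 1040 (mod 1423).
Check: 1040² = 1081600 ≡ 120 (mod 1423). The two roots are 383 and 1040.

383, 1040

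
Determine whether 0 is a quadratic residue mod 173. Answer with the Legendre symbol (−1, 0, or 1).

0

Top reduces to 0: gcd > 1, so the symbol is 0.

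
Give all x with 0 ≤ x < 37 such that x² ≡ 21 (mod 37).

37 ≡ 1 (mod 4), so we find a root by search.
Trying successive values, 13² = 169 ≡ 21 (mod 37). The other root is 37 − 13 = 24.

13, 24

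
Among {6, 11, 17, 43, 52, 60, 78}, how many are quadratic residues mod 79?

2

(6/79) = -1 → non-residue.
(11/79) = +1 → QR.
(17/79) = -1 → non-residue.
(43/79) = -1 → non-residue.
(52/79) = +1 → QR.
(60/79) = -1 → non-residue.
(78/79) = -1 → non-residue.
Total quadratic residues among the 7: 2.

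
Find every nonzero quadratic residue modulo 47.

1, 2, 3, 4, 6, 7, 8, 9, 12, 14, 16, 17, 18, 21, 24, 25, 27, 28, 32, 34, 36, 37, 42

Square k = 1,…,23 (k and 47−k give the same square):
1²=1, 2²=4, 3²=9, 4²=16, 5²=25, 6²=36, 7²≡2, 8²≡17, 9²≡34, 10²≡6, 11²≡27, 12²≡3, 13²≡28, 14²≡8, 15²≡37, 16²≡21, 17²≡7, 18²≡42, 19²≡32, 20²≡24, 21²≡18, 22²≡14, 23²≡12 (mod 47).
So the quadratic residues mod 47 are {1, 2, 3, 4, 6, 7, 8, 9, 12, 14, 16, 17, 18, 21, 24, 25, 27, 28, 32, 34, 36, 37, 42}.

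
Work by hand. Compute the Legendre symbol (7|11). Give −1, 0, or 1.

-1

Euler's criterion: (7/11) ≡ 7^5 (mod 11).
7^2 ≡ 5 (mod 11)
7^4 ≡ 3 (mod 11)
7^5 = 7^(4+1) ≡ 10 (mod 11).
Result is 10 ≡ −1, so (7/11) = −1.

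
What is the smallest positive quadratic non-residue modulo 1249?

7

(2/1249) = +1, so 2 is a residue.
(3/1249) = +1, so 3 is a residue.
(4/1249) = +1, so 4 is a residue.
(5/1249) = +1, so 5 is a residue.
(6/1249) = +1, so 6 is a residue.
(7/1249) = −1, so 7 is the smallest positive non-residue mod 1249.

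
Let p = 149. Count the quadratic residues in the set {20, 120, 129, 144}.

(20/149) = +1 → QR.
(120/149) = +1 → QR.
(129/149) = +1 → QR.
(144/149) = +1 → QR.
Total quadratic residues among the 4: 4.

4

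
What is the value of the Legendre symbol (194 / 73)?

1

First reduce: 194 ≡ 48 (mod 73).
Pull out 2^4: since 73 ≡ 1 (mod 8), (2/73) = +1, so (2/73)^4 = +1.
Reciprocity: 3 ≡ 3 and 73 ≡ 1 (mod 4), so (3/73) = +(73/3).
Reduce top mod 3: now compute (1/3).
Reached (1/3) = 1. Collecting the sign flips along the way, the symbol is +1.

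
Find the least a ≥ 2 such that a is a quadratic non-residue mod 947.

2

(2/947) = −1, so 2 is the smallest positive non-residue mod 947.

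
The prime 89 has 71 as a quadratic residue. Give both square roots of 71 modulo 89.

89 ≡ 1 (mod 4), so we find a root by search.
Trying successive values, 31² = 961 ≡ 71 (mod 89). The other root is 89 − 31 = 58.

31, 58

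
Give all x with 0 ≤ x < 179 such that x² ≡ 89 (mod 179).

39, 140

Since 179 ≡ 3 (mod 4), a square root of 89 is 89^((179+1)/4) = 89^45 mod 179.
Repeated squaring: 89^2≡45, 89^4≡56, 89^8≡93, 89^16≡57, 89^32≡27 (mod 179).
89^45 = 89^(32+8+4+1) ≡ 39 (mod 179).
Check: 39² = 1521 ≡ 89 (mod 179). The two roots are 39 and 140.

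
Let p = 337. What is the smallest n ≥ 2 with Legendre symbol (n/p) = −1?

5

(2/337) = +1, so 2 is a residue.
(3/337) = +1, so 3 is a residue.
(4/337) = +1, so 4 is a residue.
(5/337) = −1, so 5 is the smallest positive non-residue mod 337.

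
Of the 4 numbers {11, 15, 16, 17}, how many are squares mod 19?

3

(11/19) = +1 → QR.
(15/19) = -1 → non-residue.
(16/19) = +1 → QR.
(17/19) = +1 → QR.
Total quadratic residues among the 4: 3.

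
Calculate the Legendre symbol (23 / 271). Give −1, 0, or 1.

-1

Reciprocity: 23 ≡ 3 and 271 ≡ 3 (mod 4), so (23/271) = −(271/23).
Reduce top mod 23: now compute (18/23).
Pull out 2: since 23 ≡ 7 (mod 8), (2/23) = +1.
Reciprocity: 9 ≡ 1 and 23 ≡ 3 (mod 4), so (9/23) = +(23/9).
Reduce top mod 9: now compute (5/9).
Reciprocity: 5 ≡ 1 and 9 ≡ 1 (mod 4), so (5/9) = +(9/5).
Reduce top mod 5: now compute (4/5).
Pull out 2^2: since 5 ≡ 5 (mod 8), (2/5) = -1, so (2/5)^2 = +1.
Reached (1/5) = 1. Collecting the sign flips along the way, the symbol is -1.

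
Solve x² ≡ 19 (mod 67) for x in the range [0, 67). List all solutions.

Since 67 ≡ 3 (mod 4), a square root of 19 is 19^((67+1)/4) = 19^17 mod 67.
Repeated squaring: 19^2≡26, 19^4≡6, 19^8≡36, 19^16≡23 (mod 67).
19^17 = 19^(16+1) ≡ 35 (mod 67).
Check: 35² = 1225 ≡ 19 (mod 67). The two roots are 32 and 35.

32, 35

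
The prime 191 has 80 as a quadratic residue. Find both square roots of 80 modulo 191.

Since 191 ≡ 3 (mod 4), a square root of 80 is 80^((191+1)/4) = 80^48 mod 191.
Repeated squaring: 80^2≡97, 80^4≡50, 80^8≡17, 80^16≡98, 80^32≡54 (mod 191).
80^48 = 80^(32+16) ≡ 135 (mod 191).
Check: 135² = 18225 ≡ 80 (mod 191). The two roots are 56 and 135.

56, 135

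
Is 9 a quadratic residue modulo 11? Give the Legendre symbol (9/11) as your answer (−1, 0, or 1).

1

Euler's criterion: (9/11) ≡ 9^5 (mod 11).
9^2 ≡ 4 (mod 11)
9^4 ≡ 5 (mod 11)
9^5 = 9^(4+1) ≡ 1 (mod 11).
Result is 1, so (9/11) = 1.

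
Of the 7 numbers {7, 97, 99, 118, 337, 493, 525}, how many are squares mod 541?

4

(7/541) = +1 → QR.
(97/541) = -1 → non-residue.
(99/541) = -1 → non-residue.
(118/541) = +1 → QR.
(337/541) = -1 → non-residue.
(493/541) = +1 → QR.
(525/541) = +1 → QR.
Total quadratic residues among the 7: 4.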